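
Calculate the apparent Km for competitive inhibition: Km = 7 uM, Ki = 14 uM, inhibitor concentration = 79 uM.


Km_app = Km * (1 + [I]/Ki)
Km_app = 7 * (1 + 79/14)
Km_app = 46.5 uM

46.5 uM


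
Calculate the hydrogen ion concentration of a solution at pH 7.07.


[H+] = 10^(-pH)
[H+] = 10^(-7.07)
[H+] = 8.511e-08 M

8.511e-08 M


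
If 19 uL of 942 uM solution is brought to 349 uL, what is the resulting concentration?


C2 = C1 * V1 / V2
C2 = 942 * 19 / 349
C2 = 51.2837 uM

51.2837 uM


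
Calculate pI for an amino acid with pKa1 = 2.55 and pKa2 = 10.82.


pI = (pKa1 + pKa2) / 2
pI = (2.55 + 10.82) / 2
pI = 6.685

6.685


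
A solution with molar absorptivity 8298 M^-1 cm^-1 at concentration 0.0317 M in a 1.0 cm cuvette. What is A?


A = epsilon * c * l
A = 8298 * 0.0317 * 1.0
A = 263.0466

263.0466


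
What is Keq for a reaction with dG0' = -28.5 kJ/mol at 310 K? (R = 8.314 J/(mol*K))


Keq = exp(-dG0 * 1000 / (R * T))
Keq = exp(-(-28.5) * 1000 / (8.314 * 310))
Keq = 63443.9692

63443.9692


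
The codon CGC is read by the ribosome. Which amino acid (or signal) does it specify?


Standard genetic code lookup.
Codon CGC -> Arg

Arg


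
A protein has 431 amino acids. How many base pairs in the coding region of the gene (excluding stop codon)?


Each amino acid = 1 codon = 3 bp
bp = 431 * 3 = 1293 bp

1293 bp


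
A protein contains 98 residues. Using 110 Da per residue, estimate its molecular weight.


MW = n_residues * 110 Da
MW = 98 * 110
MW = 10780 Da

10780 Da


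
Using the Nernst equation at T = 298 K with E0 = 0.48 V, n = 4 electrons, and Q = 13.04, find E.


E = E0 - (RT/nF) * ln(Q)
E = 0.48 - (8.314 * 298 / (4 * 96485)) * ln(13.04)
E = 0.4635 V

0.4635 V


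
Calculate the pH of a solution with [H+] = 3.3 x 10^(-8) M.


pH = -log10([H+])
pH = -log10(3.3 x 10^(-8))
pH = 7.4815

7.4815


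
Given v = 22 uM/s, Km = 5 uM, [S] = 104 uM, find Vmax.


Vmax = v * (Km + [S]) / [S]
Vmax = 22 * (5 + 104) / 104
Vmax = 23.0577 uM/s

23.0577 uM/s


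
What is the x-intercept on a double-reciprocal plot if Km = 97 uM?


x-intercept = -1/Km
= -1/97
= -0.0103 1/uM

-0.0103 1/uM


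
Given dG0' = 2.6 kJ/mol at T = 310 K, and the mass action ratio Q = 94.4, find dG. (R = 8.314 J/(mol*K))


dG = dG0' + RT * ln(Q) / 1000
dG = 2.6 + 8.314 * 310 * ln(94.4) / 1000
dG = 14.3206 kJ/mol

14.3206 kJ/mol


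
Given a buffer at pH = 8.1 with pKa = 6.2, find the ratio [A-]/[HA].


[A-]/[HA] = 10^(pH - pKa)
= 10^(8.1 - 6.2)
= 79.4328

79.4328


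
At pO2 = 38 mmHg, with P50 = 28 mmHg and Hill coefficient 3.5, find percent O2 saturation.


Y = pO2^n / (P50^n + pO2^n)
Y = 38^3.5 / (28^3.5 + 38^3.5)
Y = 74.44%

74.44%


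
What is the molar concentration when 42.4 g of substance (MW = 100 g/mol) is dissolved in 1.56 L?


C = (mass / MW) / volume
C = (42.4 / 100) / 1.56
C = 0.2718 M

0.2718 M


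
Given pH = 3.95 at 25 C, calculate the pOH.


pOH = 14 - pH
pOH = 14 - 3.95
pOH = 10.05

10.05


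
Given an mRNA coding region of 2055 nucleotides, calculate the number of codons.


codons = nucleotides / 3
codons = 2055 / 3 = 685

685


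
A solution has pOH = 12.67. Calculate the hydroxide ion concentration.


[OH-] = 10^(-pOH)
[OH-] = 10^(-12.67)
[OH-] = 2.138e-13 M

2.138e-13 M


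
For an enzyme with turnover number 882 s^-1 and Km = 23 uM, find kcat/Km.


Catalytic efficiency = kcat / Km
= 882 / 23
= 38.3478 uM^-1*s^-1

38.3478 uM^-1*s^-1


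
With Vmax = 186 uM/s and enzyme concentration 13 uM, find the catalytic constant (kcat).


kcat = Vmax / [E]t
kcat = 186 / 13
kcat = 14.3077 s^-1

14.3077 s^-1


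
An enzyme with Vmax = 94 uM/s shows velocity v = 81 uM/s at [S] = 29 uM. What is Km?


Km = [S] * (Vmax - v) / v
Km = 29 * (94 - 81) / 81
Km = 4.6543 uM

4.6543 uM


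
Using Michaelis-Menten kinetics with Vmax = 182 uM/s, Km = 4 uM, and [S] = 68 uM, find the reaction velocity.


v = Vmax * [S] / (Km + [S])
v = 182 * 68 / (4 + 68)
v = 171.8889 uM/s

171.8889 uM/s


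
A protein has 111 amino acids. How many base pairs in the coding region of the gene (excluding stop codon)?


Each amino acid = 1 codon = 3 bp
bp = 111 * 3 = 333 bp

333 bp


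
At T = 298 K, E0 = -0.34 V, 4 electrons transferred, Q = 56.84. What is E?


E = E0 - (RT/nF) * ln(Q)
E = -0.34 - (8.314 * 298 / (4 * 96485)) * ln(56.84)
E = -0.3659 V

-0.3659 V


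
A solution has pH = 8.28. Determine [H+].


[H+] = 10^(-pH)
[H+] = 10^(-8.28)
[H+] = 5.248e-09 M

5.248e-09 M


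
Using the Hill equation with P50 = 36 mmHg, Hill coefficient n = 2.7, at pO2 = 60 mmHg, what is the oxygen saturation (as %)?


Y = pO2^n / (P50^n + pO2^n)
Y = 60^2.7 / (36^2.7 + 60^2.7)
Y = 79.89%

79.89%


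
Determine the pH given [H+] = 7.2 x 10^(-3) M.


pH = -log10([H+])
pH = -log10(7.2 x 10^(-3))
pH = 2.1427

2.1427


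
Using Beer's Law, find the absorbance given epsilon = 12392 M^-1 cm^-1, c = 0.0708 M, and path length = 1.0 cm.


A = epsilon * c * l
A = 12392 * 0.0708 * 1.0
A = 877.3536

877.3536


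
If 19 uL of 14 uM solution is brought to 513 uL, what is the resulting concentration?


C2 = C1 * V1 / V2
C2 = 14 * 19 / 513
C2 = 0.5185 uM

0.5185 uM


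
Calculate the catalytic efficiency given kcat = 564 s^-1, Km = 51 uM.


Catalytic efficiency = kcat / Km
= 564 / 51
= 11.0588 uM^-1*s^-1

11.0588 uM^-1*s^-1


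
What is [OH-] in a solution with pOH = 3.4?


[OH-] = 10^(-pOH)
[OH-] = 10^(-3.4)
[OH-] = 3.981e-04 M

3.981e-04 M


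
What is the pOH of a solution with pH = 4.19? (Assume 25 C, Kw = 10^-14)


pOH = 14 - pH
pOH = 14 - 4.19
pOH = 9.81

9.81


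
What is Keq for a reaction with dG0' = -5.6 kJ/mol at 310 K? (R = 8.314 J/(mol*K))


Keq = exp(-dG0 * 1000 / (R * T))
Keq = exp(-(-5.6) * 1000 / (8.314 * 310))
Keq = 8.7827

8.7827


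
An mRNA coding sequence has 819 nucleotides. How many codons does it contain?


codons = nucleotides / 3
codons = 819 / 3 = 273

273


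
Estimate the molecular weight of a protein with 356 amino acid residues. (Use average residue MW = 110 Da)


MW = n_residues * 110 Da
MW = 356 * 110
MW = 39160 Da

39160 Da


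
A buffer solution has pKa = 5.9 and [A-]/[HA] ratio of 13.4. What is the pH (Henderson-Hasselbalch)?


pH = pKa + log10([A-]/[HA])
pH = 5.9 + log10(13.4)
pH = 7.0271

7.0271


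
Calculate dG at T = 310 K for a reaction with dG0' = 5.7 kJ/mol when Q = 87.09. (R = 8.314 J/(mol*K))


dG = dG0' + RT * ln(Q) / 1000
dG = 5.7 + 8.314 * 310 * ln(87.09) / 1000
dG = 17.2128 kJ/mol

17.2128 kJ/mol


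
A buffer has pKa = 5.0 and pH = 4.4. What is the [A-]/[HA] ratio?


[A-]/[HA] = 10^(pH - pKa)
= 10^(4.4 - 5.0)
= 0.2512

0.2512


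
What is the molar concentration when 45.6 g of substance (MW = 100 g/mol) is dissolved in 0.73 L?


C = (mass / MW) / volume
C = (45.6 / 100) / 0.73
C = 0.6247 M

0.6247 M


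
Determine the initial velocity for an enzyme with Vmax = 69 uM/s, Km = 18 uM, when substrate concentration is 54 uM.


v = Vmax * [S] / (Km + [S])
v = 69 * 54 / (18 + 54)
v = 51.75 uM/s

51.75 uM/s


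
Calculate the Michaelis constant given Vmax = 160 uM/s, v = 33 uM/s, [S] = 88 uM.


Km = [S] * (Vmax - v) / v
Km = 88 * (160 - 33) / 33
Km = 338.6667 uM

338.6667 uM


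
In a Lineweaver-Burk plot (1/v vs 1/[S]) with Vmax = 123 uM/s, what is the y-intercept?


y-intercept = 1/Vmax
= 1/123
= 0.0081 s/uM

0.0081 s/uM


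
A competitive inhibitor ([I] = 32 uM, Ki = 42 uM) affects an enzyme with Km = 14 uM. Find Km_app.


Km_app = Km * (1 + [I]/Ki)
Km_app = 14 * (1 + 32/42)
Km_app = 24.6667 uM

24.6667 uM


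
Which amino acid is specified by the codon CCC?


Standard genetic code lookup.
Codon CCC -> Pro

Pro


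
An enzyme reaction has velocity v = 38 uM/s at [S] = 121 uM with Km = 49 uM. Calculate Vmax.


Vmax = v * (Km + [S]) / [S]
Vmax = 38 * (49 + 121) / 121
Vmax = 53.3884 uM/s

53.3884 uM/s


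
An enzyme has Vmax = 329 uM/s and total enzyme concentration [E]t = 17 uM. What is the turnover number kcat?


kcat = Vmax / [E]t
kcat = 329 / 17
kcat = 19.3529 s^-1

19.3529 s^-1


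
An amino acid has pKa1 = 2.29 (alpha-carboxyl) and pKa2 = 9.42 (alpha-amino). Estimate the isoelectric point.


pI = (pKa1 + pKa2) / 2
pI = (2.29 + 9.42) / 2
pI = 5.855

5.855


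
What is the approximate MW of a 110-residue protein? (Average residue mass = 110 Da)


MW = n_residues * 110 Da
MW = 110 * 110
MW = 12100 Da

12100 Da


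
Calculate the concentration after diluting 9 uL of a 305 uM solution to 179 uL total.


C2 = C1 * V1 / V2
C2 = 305 * 9 / 179
C2 = 15.3352 uM

15.3352 uM


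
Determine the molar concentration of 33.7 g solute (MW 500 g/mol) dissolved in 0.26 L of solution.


C = (mass / MW) / volume
C = (33.7 / 500) / 0.26
C = 0.2592 M

0.2592 M


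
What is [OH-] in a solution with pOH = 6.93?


[OH-] = 10^(-pOH)
[OH-] = 10^(-6.93)
[OH-] = 1.175e-07 M

1.175e-07 M


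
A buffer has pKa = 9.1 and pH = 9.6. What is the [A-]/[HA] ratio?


[A-]/[HA] = 10^(pH - pKa)
= 10^(9.6 - 9.1)
= 3.1623

3.1623


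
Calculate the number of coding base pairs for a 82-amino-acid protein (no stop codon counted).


Each amino acid = 1 codon = 3 bp
bp = 82 * 3 = 246 bp

246 bp


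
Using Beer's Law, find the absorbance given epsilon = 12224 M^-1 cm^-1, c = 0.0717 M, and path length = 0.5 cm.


A = epsilon * c * l
A = 12224 * 0.0717 * 0.5
A = 438.2304

438.2304


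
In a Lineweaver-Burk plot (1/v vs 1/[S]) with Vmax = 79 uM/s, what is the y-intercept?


y-intercept = 1/Vmax
= 1/79
= 0.0127 s/uM

0.0127 s/uM


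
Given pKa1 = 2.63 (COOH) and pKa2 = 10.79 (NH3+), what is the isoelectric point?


pI = (pKa1 + pKa2) / 2
pI = (2.63 + 10.79) / 2
pI = 6.71

6.71


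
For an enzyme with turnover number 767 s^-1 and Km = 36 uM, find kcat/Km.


Catalytic efficiency = kcat / Km
= 767 / 36
= 21.3056 uM^-1*s^-1

21.3056 uM^-1*s^-1


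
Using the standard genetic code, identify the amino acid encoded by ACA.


Standard genetic code lookup.
Codon ACA -> Thr

Thr


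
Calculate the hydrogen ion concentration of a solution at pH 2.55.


[H+] = 10^(-pH)
[H+] = 10^(-2.55)
[H+] = 0.0028 M

0.0028 M


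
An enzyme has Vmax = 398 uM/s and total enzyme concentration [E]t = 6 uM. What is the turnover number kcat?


kcat = Vmax / [E]t
kcat = 398 / 6
kcat = 66.3333 s^-1

66.3333 s^-1


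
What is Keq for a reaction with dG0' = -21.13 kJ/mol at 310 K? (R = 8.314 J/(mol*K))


Keq = exp(-dG0 * 1000 / (R * T))
Keq = exp(-(-21.13) * 1000 / (8.314 * 310))
Keq = 3635.0388

3635.0388


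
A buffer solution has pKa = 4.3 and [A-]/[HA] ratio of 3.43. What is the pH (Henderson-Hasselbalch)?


pH = pKa + log10([A-]/[HA])
pH = 4.3 + log10(3.43)
pH = 4.8353

4.8353


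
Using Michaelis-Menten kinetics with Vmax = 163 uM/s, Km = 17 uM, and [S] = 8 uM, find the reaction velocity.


v = Vmax * [S] / (Km + [S])
v = 163 * 8 / (17 + 8)
v = 52.16 uM/s

52.16 uM/s


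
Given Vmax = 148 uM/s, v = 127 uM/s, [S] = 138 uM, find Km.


Km = [S] * (Vmax - v) / v
Km = 138 * (148 - 127) / 127
Km = 22.8189 uM

22.8189 uM


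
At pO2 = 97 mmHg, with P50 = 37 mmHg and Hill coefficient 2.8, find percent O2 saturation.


Y = pO2^n / (P50^n + pO2^n)
Y = 97^2.8 / (37^2.8 + 97^2.8)
Y = 93.69%

93.69%


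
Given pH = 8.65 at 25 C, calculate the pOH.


pOH = 14 - pH
pOH = 14 - 8.65
pOH = 5.35

5.35


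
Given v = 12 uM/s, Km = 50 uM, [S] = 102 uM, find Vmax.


Vmax = v * (Km + [S]) / [S]
Vmax = 12 * (50 + 102) / 102
Vmax = 17.8824 uM/s

17.8824 uM/s


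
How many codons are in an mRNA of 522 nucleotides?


codons = nucleotides / 3
codons = 522 / 3 = 174

174


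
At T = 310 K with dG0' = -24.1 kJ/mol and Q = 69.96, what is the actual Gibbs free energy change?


dG = dG0' + RT * ln(Q) / 1000
dG = -24.1 + 8.314 * 310 * ln(69.96) / 1000
dG = -13.1517 kJ/mol

-13.1517 kJ/mol


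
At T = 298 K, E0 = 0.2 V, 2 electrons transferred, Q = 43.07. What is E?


E = E0 - (RT/nF) * ln(Q)
E = 0.2 - (8.314 * 298 / (2 * 96485)) * ln(43.07)
E = 0.1517 V

0.1517 V


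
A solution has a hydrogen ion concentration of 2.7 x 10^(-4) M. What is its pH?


pH = -log10([H+])
pH = -log10(2.7 x 10^(-4))
pH = 3.5686

3.5686


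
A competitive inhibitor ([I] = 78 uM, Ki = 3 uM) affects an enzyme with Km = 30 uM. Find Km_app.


Km_app = Km * (1 + [I]/Ki)
Km_app = 30 * (1 + 78/3)
Km_app = 810.0 uM

810.0 uM


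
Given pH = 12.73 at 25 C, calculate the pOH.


pOH = 14 - pH
pOH = 14 - 12.73
pOH = 1.27

1.27


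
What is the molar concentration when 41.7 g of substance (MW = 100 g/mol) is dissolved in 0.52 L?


C = (mass / MW) / volume
C = (41.7 / 100) / 0.52
C = 0.8019 M

0.8019 M


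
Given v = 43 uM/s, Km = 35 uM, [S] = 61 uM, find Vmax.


Vmax = v * (Km + [S]) / [S]
Vmax = 43 * (35 + 61) / 61
Vmax = 67.6721 uM/s

67.6721 uM/s


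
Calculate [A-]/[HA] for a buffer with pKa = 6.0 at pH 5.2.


[A-]/[HA] = 10^(pH - pKa)
= 10^(5.2 - 6.0)
= 0.1585

0.1585


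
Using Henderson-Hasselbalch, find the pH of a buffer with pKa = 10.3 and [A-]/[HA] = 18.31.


pH = pKa + log10([A-]/[HA])
pH = 10.3 + log10(18.31)
pH = 11.5627

11.5627


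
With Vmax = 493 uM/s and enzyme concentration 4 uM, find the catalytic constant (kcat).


kcat = Vmax / [E]t
kcat = 493 / 4
kcat = 123.25 s^-1

123.25 s^-1


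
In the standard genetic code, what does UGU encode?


Standard genetic code lookup.
Codon UGU -> Cys

Cys


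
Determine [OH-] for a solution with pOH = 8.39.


[OH-] = 10^(-pOH)
[OH-] = 10^(-8.39)
[OH-] = 4.074e-09 M

4.074e-09 M


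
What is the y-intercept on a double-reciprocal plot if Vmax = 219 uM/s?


y-intercept = 1/Vmax
= 1/219
= 0.0046 s/uM

0.0046 s/uM


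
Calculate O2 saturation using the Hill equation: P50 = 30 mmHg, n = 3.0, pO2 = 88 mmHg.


Y = pO2^n / (P50^n + pO2^n)
Y = 88^3.0 / (30^3.0 + 88^3.0)
Y = 96.19%

96.19%


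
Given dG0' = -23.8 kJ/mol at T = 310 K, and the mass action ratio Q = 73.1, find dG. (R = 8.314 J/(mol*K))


dG = dG0' + RT * ln(Q) / 1000
dG = -23.8 + 8.314 * 310 * ln(73.1) / 1000
dG = -12.7385 kJ/mol

-12.7385 kJ/mol


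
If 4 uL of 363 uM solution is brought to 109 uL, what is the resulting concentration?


C2 = C1 * V1 / V2
C2 = 363 * 4 / 109
C2 = 13.3211 uM

13.3211 uM


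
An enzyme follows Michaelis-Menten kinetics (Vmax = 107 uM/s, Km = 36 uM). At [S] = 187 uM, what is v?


v = Vmax * [S] / (Km + [S])
v = 107 * 187 / (36 + 187)
v = 89.7265 uM/s

89.7265 uM/s


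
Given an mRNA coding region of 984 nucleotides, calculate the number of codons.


codons = nucleotides / 3
codons = 984 / 3 = 328

328


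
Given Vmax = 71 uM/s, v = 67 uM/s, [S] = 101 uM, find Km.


Km = [S] * (Vmax - v) / v
Km = 101 * (71 - 67) / 67
Km = 6.0299 uM

6.0299 uM


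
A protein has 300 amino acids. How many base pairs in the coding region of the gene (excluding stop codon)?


Each amino acid = 1 codon = 3 bp
bp = 300 * 3 = 900 bp

900 bp


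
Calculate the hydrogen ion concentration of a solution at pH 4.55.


[H+] = 10^(-pH)
[H+] = 10^(-4.55)
[H+] = 2.818e-05 M

2.818e-05 M


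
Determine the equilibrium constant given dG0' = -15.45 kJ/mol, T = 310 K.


Keq = exp(-dG0 * 1000 / (R * T))
Keq = exp(-(-15.45) * 1000 / (8.314 * 310))
Keq = 401.2371

401.2371


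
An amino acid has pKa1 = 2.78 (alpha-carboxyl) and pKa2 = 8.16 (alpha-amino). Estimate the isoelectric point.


pI = (pKa1 + pKa2) / 2
pI = (2.78 + 8.16) / 2
pI = 5.47

5.47


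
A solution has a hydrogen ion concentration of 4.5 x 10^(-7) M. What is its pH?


pH = -log10([H+])
pH = -log10(4.5 x 10^(-7))
pH = 6.3468

6.3468


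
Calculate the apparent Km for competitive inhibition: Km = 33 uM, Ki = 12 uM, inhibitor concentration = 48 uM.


Km_app = Km * (1 + [I]/Ki)
Km_app = 33 * (1 + 48/12)
Km_app = 165.0 uM

165.0 uM


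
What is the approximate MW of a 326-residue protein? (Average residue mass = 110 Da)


MW = n_residues * 110 Da
MW = 326 * 110
MW = 35860 Da

35860 Da


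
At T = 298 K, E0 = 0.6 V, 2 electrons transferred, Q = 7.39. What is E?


E = E0 - (RT/nF) * ln(Q)
E = 0.6 - (8.314 * 298 / (2 * 96485)) * ln(7.39)
E = 0.5743 V

0.5743 V


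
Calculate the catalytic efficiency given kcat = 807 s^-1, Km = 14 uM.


Catalytic efficiency = kcat / Km
= 807 / 14
= 57.6429 uM^-1*s^-1

57.6429 uM^-1*s^-1


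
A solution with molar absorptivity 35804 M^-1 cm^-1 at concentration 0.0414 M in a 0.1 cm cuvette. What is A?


A = epsilon * c * l
A = 35804 * 0.0414 * 0.1
A = 148.2286

148.2286


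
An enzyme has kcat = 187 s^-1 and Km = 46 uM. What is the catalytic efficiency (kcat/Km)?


Catalytic efficiency = kcat / Km
= 187 / 46
= 4.0652 uM^-1*s^-1

4.0652 uM^-1*s^-1


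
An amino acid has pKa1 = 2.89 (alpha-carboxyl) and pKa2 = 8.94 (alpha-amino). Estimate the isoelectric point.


pI = (pKa1 + pKa2) / 2
pI = (2.89 + 8.94) / 2
pI = 5.915

5.915


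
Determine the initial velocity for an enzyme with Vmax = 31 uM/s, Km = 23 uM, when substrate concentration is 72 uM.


v = Vmax * [S] / (Km + [S])
v = 31 * 72 / (23 + 72)
v = 23.4947 uM/s

23.4947 uM/s


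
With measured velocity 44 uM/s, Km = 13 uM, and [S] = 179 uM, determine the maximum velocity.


Vmax = v * (Km + [S]) / [S]
Vmax = 44 * (13 + 179) / 179
Vmax = 47.1955 uM/s

47.1955 uM/s


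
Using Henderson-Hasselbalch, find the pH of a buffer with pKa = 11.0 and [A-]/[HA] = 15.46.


pH = pKa + log10([A-]/[HA])
pH = 11.0 + log10(15.46)
pH = 12.1892

12.1892


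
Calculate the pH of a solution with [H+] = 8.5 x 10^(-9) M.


pH = -log10([H+])
pH = -log10(8.5 x 10^(-9))
pH = 8.0706

8.0706


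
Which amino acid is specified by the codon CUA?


Standard genetic code lookup.
Codon CUA -> Leu

Leu


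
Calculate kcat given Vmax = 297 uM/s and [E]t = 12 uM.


kcat = Vmax / [E]t
kcat = 297 / 12
kcat = 24.75 s^-1

24.75 s^-1


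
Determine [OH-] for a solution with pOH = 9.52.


[OH-] = 10^(-pOH)
[OH-] = 10^(-9.52)
[OH-] = 3.020e-10 M

3.020e-10 M


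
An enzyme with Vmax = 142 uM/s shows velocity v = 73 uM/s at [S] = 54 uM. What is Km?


Km = [S] * (Vmax - v) / v
Km = 54 * (142 - 73) / 73
Km = 51.0411 uM

51.0411 uM


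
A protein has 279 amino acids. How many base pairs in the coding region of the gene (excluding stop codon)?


Each amino acid = 1 codon = 3 bp
bp = 279 * 3 = 837 bp

837 bp


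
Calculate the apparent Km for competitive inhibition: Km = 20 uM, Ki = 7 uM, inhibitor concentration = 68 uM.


Km_app = Km * (1 + [I]/Ki)
Km_app = 20 * (1 + 68/7)
Km_app = 214.2857 uM

214.2857 uM


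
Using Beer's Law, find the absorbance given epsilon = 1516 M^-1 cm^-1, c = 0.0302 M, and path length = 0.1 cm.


A = epsilon * c * l
A = 1516 * 0.0302 * 0.1
A = 4.5783

4.5783


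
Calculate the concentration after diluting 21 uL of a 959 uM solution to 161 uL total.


C2 = C1 * V1 / V2
C2 = 959 * 21 / 161
C2 = 125.087 uM

125.087 uM


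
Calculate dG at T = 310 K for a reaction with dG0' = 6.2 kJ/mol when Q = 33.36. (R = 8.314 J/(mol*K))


dG = dG0' + RT * ln(Q) / 1000
dG = 6.2 + 8.314 * 310 * ln(33.36) / 1000
dG = 15.2397 kJ/mol

15.2397 kJ/mol


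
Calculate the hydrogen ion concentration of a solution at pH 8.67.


[H+] = 10^(-pH)
[H+] = 10^(-8.67)
[H+] = 2.138e-09 M

2.138e-09 M


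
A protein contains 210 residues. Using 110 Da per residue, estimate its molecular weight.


MW = n_residues * 110 Da
MW = 210 * 110
MW = 23100 Da

23100 Da


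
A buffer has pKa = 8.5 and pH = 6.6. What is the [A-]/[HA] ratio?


[A-]/[HA] = 10^(pH - pKa)
= 10^(6.6 - 8.5)
= 0.0126

0.0126


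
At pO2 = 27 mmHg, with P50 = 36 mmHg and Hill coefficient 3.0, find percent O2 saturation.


Y = pO2^n / (P50^n + pO2^n)
Y = 27^3.0 / (36^3.0 + 27^3.0)
Y = 29.67%

29.67%


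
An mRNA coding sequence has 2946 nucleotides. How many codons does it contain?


codons = nucleotides / 3
codons = 2946 / 3 = 982

982


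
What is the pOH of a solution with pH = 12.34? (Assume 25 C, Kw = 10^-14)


pOH = 14 - pH
pOH = 14 - 12.34
pOH = 1.66

1.66


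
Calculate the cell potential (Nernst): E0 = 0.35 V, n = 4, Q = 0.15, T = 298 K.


E = E0 - (RT/nF) * ln(Q)
E = 0.35 - (8.314 * 298 / (4 * 96485)) * ln(0.15)
E = 0.3622 V

0.3622 V


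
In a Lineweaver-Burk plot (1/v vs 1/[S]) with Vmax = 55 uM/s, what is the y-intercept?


y-intercept = 1/Vmax
= 1/55
= 0.0182 s/uM

0.0182 s/uM


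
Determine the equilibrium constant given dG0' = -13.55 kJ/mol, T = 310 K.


Keq = exp(-dG0 * 1000 / (R * T))
Keq = exp(-(-13.55) * 1000 / (8.314 * 310))
Keq = 191.9737

191.9737


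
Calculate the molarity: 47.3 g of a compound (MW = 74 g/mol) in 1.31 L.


C = (mass / MW) / volume
C = (47.3 / 74) / 1.31
C = 0.4879 M

0.4879 M


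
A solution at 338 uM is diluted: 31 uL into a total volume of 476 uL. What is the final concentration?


C2 = C1 * V1 / V2
C2 = 338 * 31 / 476
C2 = 22.0126 uM

22.0126 uM


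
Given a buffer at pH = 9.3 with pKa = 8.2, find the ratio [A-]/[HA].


[A-]/[HA] = 10^(pH - pKa)
= 10^(9.3 - 8.2)
= 12.5893

12.5893


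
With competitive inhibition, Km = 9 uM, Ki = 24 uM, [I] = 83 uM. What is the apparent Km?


Km_app = Km * (1 + [I]/Ki)
Km_app = 9 * (1 + 83/24)
Km_app = 40.125 uM

40.125 uM


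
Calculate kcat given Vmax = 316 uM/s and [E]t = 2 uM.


kcat = Vmax / [E]t
kcat = 316 / 2
kcat = 158.0 s^-1

158.0 s^-1


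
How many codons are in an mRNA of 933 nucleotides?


codons = nucleotides / 3
codons = 933 / 3 = 311

311


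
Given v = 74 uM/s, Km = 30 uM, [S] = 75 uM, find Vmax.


Vmax = v * (Km + [S]) / [S]
Vmax = 74 * (30 + 75) / 75
Vmax = 103.6 uM/s

103.6 uM/s


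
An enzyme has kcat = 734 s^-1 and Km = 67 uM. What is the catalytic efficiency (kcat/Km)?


Catalytic efficiency = kcat / Km
= 734 / 67
= 10.9552 uM^-1*s^-1

10.9552 uM^-1*s^-1


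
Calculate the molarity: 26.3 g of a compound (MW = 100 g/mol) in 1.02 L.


C = (mass / MW) / volume
C = (26.3 / 100) / 1.02
C = 0.2578 M

0.2578 M


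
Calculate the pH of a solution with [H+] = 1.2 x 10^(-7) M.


pH = -log10([H+])
pH = -log10(1.2 x 10^(-7))
pH = 6.9208

6.9208


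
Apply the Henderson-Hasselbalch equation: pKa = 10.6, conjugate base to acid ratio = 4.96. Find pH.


pH = pKa + log10([A-]/[HA])
pH = 10.6 + log10(4.96)
pH = 11.2955

11.2955


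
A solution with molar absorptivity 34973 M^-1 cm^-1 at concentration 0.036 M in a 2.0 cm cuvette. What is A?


A = epsilon * c * l
A = 34973 * 0.036 * 2.0
A = 2518.056

2518.056


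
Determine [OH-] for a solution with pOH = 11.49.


[OH-] = 10^(-pOH)
[OH-] = 10^(-11.49)
[OH-] = 3.236e-12 M

3.236e-12 M


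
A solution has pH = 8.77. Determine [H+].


[H+] = 10^(-pH)
[H+] = 10^(-8.77)
[H+] = 1.698e-09 M

1.698e-09 M


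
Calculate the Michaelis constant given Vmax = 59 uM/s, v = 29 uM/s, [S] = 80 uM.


Km = [S] * (Vmax - v) / v
Km = 80 * (59 - 29) / 29
Km = 82.7586 uM

82.7586 uM


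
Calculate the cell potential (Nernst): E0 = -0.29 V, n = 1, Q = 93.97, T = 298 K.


E = E0 - (RT/nF) * ln(Q)
E = -0.29 - (8.314 * 298 / (1 * 96485)) * ln(93.97)
E = -0.4067 V

-0.4067 V


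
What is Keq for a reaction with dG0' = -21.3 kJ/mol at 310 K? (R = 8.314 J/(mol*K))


Keq = exp(-dG0 * 1000 / (R * T))
Keq = exp(-(-21.3) * 1000 / (8.314 * 310))
Keq = 3882.8882

3882.8882


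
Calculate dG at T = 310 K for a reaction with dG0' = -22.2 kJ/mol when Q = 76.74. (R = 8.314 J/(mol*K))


dG = dG0' + RT * ln(Q) / 1000
dG = -22.2 + 8.314 * 310 * ln(76.74) / 1000
dG = -11.0133 kJ/mol

-11.0133 kJ/mol


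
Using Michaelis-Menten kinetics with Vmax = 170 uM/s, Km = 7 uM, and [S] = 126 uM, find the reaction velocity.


v = Vmax * [S] / (Km + [S])
v = 170 * 126 / (7 + 126)
v = 161.0526 uM/s

161.0526 uM/s


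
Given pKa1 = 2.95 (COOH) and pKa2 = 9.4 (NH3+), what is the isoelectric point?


pI = (pKa1 + pKa2) / 2
pI = (2.95 + 9.4) / 2
pI = 6.175

6.175


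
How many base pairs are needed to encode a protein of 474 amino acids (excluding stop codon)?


Each amino acid = 1 codon = 3 bp
bp = 474 * 3 = 1422 bp

1422 bp


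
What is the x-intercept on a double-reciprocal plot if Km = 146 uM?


x-intercept = -1/Km
= -1/146
= -0.0068 1/uM

-0.0068 1/uM


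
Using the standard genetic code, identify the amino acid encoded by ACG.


Standard genetic code lookup.
Codon ACG -> Thr

Thr


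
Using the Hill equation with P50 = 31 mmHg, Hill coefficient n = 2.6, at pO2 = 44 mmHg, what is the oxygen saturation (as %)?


Y = pO2^n / (P50^n + pO2^n)
Y = 44^2.6 / (31^2.6 + 44^2.6)
Y = 71.31%

71.31%


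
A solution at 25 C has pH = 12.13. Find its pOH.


pOH = 14 - pH
pOH = 14 - 12.13
pOH = 1.87

1.87


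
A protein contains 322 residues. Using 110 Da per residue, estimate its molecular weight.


MW = n_residues * 110 Da
MW = 322 * 110
MW = 35420 Da

35420 Da


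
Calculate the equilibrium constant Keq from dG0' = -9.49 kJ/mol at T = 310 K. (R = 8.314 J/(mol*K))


Keq = exp(-dG0 * 1000 / (R * T))
Keq = exp(-(-9.49) * 1000 / (8.314 * 310))
Keq = 39.7294

39.7294


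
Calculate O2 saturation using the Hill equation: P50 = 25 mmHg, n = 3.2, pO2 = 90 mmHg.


Y = pO2^n / (P50^n + pO2^n)
Y = 90^3.2 / (25^3.2 + 90^3.2)
Y = 98.37%

98.37%


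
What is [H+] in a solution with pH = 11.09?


[H+] = 10^(-pH)
[H+] = 10^(-11.09)
[H+] = 8.128e-12 M

8.128e-12 M


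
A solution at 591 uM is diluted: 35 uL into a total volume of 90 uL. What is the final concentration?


C2 = C1 * V1 / V2
C2 = 591 * 35 / 90
C2 = 229.8333 uM

229.8333 uM


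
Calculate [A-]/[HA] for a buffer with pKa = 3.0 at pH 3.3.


[A-]/[HA] = 10^(pH - pKa)
= 10^(3.3 - 3.0)
= 1.9953

1.9953


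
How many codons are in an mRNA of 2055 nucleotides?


codons = nucleotides / 3
codons = 2055 / 3 = 685

685


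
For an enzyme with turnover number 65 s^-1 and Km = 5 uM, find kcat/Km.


Catalytic efficiency = kcat / Km
= 65 / 5
= 13.0 uM^-1*s^-1

13.0 uM^-1*s^-1


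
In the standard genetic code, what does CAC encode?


Standard genetic code lookup.
Codon CAC -> His

His


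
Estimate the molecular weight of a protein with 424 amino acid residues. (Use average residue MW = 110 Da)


MW = n_residues * 110 Da
MW = 424 * 110
MW = 46640 Da

46640 Da


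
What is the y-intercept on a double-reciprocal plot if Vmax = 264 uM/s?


y-intercept = 1/Vmax
= 1/264
= 0.0038 s/uM

0.0038 s/uM


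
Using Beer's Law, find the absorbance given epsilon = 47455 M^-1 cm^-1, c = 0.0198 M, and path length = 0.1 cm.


A = epsilon * c * l
A = 47455 * 0.0198 * 0.1
A = 93.9609

93.9609


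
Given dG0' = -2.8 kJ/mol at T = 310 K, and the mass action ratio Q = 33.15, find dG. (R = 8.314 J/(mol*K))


dG = dG0' + RT * ln(Q) / 1000
dG = -2.8 + 8.314 * 310 * ln(33.15) / 1000
dG = 6.2234 kJ/mol

6.2234 kJ/mol


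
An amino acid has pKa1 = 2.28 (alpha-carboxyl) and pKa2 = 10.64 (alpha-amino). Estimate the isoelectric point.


pI = (pKa1 + pKa2) / 2
pI = (2.28 + 10.64) / 2
pI = 6.46

6.46


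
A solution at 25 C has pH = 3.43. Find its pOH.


pOH = 14 - pH
pOH = 14 - 3.43
pOH = 10.57

10.57


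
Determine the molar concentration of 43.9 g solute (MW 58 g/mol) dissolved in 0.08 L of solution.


C = (mass / MW) / volume
C = (43.9 / 58) / 0.08
C = 9.4612 M

9.4612 M


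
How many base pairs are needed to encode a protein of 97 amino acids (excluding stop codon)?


Each amino acid = 1 codon = 3 bp
bp = 97 * 3 = 291 bp

291 bp


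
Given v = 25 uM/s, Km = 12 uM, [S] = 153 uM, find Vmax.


Vmax = v * (Km + [S]) / [S]
Vmax = 25 * (12 + 153) / 153
Vmax = 26.9608 uM/s

26.9608 uM/s


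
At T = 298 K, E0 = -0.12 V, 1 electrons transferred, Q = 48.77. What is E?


E = E0 - (RT/nF) * ln(Q)
E = -0.12 - (8.314 * 298 / (1 * 96485)) * ln(48.77)
E = -0.2198 V

-0.2198 V


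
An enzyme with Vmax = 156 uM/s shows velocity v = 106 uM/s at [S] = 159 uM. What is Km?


Km = [S] * (Vmax - v) / v
Km = 159 * (156 - 106) / 106
Km = 75.0 uM

75.0 uM


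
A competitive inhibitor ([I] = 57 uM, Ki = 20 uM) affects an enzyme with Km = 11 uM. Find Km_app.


Km_app = Km * (1 + [I]/Ki)
Km_app = 11 * (1 + 57/20)
Km_app = 42.35 uM

42.35 uM


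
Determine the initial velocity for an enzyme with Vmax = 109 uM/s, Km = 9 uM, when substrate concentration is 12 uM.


v = Vmax * [S] / (Km + [S])
v = 109 * 12 / (9 + 12)
v = 62.2857 uM/s

62.2857 uM/s


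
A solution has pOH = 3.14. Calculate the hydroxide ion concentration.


[OH-] = 10^(-pOH)
[OH-] = 10^(-3.14)
[OH-] = 7.244e-04 M

7.244e-04 M


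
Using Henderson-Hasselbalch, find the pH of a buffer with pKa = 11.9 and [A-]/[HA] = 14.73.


pH = pKa + log10([A-]/[HA])
pH = 11.9 + log10(14.73)
pH = 13.0682

13.0682


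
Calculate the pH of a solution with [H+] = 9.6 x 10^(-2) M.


pH = -log10([H+])
pH = -log10(9.6 x 10^(-2))
pH = 1.0177

1.0177


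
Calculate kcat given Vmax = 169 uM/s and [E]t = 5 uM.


kcat = Vmax / [E]t
kcat = 169 / 5
kcat = 33.8 s^-1

33.8 s^-1


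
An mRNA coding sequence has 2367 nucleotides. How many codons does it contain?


codons = nucleotides / 3
codons = 2367 / 3 = 789

789


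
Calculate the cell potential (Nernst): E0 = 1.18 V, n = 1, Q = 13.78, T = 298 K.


E = E0 - (RT/nF) * ln(Q)
E = 1.18 - (8.314 * 298 / (1 * 96485)) * ln(13.78)
E = 1.1126 V

1.1126 V


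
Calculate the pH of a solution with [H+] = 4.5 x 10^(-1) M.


pH = -log10([H+])
pH = -log10(4.5 x 10^(-1))
pH = 0.3468

0.3468


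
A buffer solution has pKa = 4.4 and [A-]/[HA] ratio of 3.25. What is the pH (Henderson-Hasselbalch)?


pH = pKa + log10([A-]/[HA])
pH = 4.4 + log10(3.25)
pH = 4.9119

4.9119


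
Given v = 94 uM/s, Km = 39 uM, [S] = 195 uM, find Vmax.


Vmax = v * (Km + [S]) / [S]
Vmax = 94 * (39 + 195) / 195
Vmax = 112.8 uM/s

112.8 uM/s


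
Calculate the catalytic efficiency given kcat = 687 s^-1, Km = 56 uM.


Catalytic efficiency = kcat / Km
= 687 / 56
= 12.2679 uM^-1*s^-1

12.2679 uM^-1*s^-1


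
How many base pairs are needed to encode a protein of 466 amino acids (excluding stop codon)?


Each amino acid = 1 codon = 3 bp
bp = 466 * 3 = 1398 bp

1398 bp


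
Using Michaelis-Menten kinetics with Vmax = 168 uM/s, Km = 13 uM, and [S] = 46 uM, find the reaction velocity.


v = Vmax * [S] / (Km + [S])
v = 168 * 46 / (13 + 46)
v = 130.9831 uM/s

130.9831 uM/s


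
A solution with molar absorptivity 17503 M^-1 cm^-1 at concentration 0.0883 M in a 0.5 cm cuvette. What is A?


A = epsilon * c * l
A = 17503 * 0.0883 * 0.5
A = 772.7575

772.7575


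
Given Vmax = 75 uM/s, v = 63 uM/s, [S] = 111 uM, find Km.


Km = [S] * (Vmax - v) / v
Km = 111 * (75 - 63) / 63
Km = 21.1429 uM

21.1429 uM


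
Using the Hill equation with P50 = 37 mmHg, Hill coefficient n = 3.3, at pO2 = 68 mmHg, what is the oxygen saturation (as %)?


Y = pO2^n / (P50^n + pO2^n)
Y = 68^3.3 / (37^3.3 + 68^3.3)
Y = 88.17%

88.17%


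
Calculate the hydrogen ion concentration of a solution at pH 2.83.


[H+] = 10^(-pH)
[H+] = 10^(-2.83)
[H+] = 0.0015 M

0.0015 M


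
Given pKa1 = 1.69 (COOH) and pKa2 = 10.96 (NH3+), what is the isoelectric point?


pI = (pKa1 + pKa2) / 2
pI = (1.69 + 10.96) / 2
pI = 6.325

6.325


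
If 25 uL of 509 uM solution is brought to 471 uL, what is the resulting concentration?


C2 = C1 * V1 / V2
C2 = 509 * 25 / 471
C2 = 27.017 uM

27.017 uM


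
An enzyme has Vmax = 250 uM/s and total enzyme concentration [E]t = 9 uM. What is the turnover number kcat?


kcat = Vmax / [E]t
kcat = 250 / 9
kcat = 27.7778 s^-1

27.7778 s^-1


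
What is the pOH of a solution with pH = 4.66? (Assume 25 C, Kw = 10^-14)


pOH = 14 - pH
pOH = 14 - 4.66
pOH = 9.34

9.34


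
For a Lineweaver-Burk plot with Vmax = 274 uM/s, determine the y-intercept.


y-intercept = 1/Vmax
= 1/274
= 0.0036 s/uM

0.0036 s/uM


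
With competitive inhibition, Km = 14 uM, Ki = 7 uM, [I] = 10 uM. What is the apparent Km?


Km_app = Km * (1 + [I]/Ki)
Km_app = 14 * (1 + 10/7)
Km_app = 34.0 uM

34.0 uM


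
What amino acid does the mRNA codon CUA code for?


Standard genetic code lookup.
Codon CUA -> Leu

Leu


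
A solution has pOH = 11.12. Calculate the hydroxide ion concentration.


[OH-] = 10^(-pOH)
[OH-] = 10^(-11.12)
[OH-] = 7.586e-12 M

7.586e-12 M


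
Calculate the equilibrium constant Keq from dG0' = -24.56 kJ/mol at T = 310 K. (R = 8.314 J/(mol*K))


Keq = exp(-dG0 * 1000 / (R * T))
Keq = exp(-(-24.56) * 1000 / (8.314 * 310))
Keq = 13755.6445

13755.6445


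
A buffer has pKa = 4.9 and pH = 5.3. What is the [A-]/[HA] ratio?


[A-]/[HA] = 10^(pH - pKa)
= 10^(5.3 - 4.9)
= 2.5119

2.5119


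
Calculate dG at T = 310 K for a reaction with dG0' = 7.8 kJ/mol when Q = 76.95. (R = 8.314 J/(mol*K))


dG = dG0' + RT * ln(Q) / 1000
dG = 7.8 + 8.314 * 310 * ln(76.95) / 1000
dG = 18.9938 kJ/mol

18.9938 kJ/mol


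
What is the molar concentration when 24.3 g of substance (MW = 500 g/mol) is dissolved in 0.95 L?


C = (mass / MW) / volume
C = (24.3 / 500) / 0.95
C = 0.0512 M

0.0512 M


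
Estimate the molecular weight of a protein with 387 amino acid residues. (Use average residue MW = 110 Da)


MW = n_residues * 110 Da
MW = 387 * 110
MW = 42570 Da

42570 Da


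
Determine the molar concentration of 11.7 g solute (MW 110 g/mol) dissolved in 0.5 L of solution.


C = (mass / MW) / volume
C = (11.7 / 110) / 0.5
C = 0.2127 M

0.2127 M


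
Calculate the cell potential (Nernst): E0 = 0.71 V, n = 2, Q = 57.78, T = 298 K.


E = E0 - (RT/nF) * ln(Q)
E = 0.71 - (8.314 * 298 / (2 * 96485)) * ln(57.78)
E = 0.6579 V

0.6579 V


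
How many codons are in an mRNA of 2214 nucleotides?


codons = nucleotides / 3
codons = 2214 / 3 = 738

738


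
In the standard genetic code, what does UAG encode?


Standard genetic code lookup.
Codon UAG -> Stop

Stop


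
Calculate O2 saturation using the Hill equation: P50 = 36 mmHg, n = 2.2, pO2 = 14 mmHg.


Y = pO2^n / (P50^n + pO2^n)
Y = 14^2.2 / (36^2.2 + 14^2.2)
Y = 11.13%

11.13%


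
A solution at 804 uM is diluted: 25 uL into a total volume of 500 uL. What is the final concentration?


C2 = C1 * V1 / V2
C2 = 804 * 25 / 500
C2 = 40.2 uM

40.2 uM


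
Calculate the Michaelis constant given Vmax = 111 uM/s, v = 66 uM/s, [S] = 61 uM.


Km = [S] * (Vmax - v) / v
Km = 61 * (111 - 66) / 66
Km = 41.5909 uM

41.5909 uM


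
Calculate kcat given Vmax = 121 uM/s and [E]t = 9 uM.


kcat = Vmax / [E]t
kcat = 121 / 9
kcat = 13.4444 s^-1

13.4444 s^-1


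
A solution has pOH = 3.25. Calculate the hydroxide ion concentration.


[OH-] = 10^(-pOH)
[OH-] = 10^(-3.25)
[OH-] = 5.623e-04 M

5.623e-04 M


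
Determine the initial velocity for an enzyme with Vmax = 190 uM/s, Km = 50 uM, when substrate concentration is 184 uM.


v = Vmax * [S] / (Km + [S])
v = 190 * 184 / (50 + 184)
v = 149.4017 uM/s

149.4017 uM/s


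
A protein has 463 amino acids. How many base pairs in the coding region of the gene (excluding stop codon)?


Each amino acid = 1 codon = 3 bp
bp = 463 * 3 = 1389 bp

1389 bp


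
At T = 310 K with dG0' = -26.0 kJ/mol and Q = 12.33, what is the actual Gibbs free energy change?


dG = dG0' + RT * ln(Q) / 1000
dG = -26.0 + 8.314 * 310 * ln(12.33) / 1000
dG = -19.5256 kJ/mol

-19.5256 kJ/mol


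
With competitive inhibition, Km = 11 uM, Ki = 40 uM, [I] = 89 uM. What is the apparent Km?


Km_app = Km * (1 + [I]/Ki)
Km_app = 11 * (1 + 89/40)
Km_app = 35.475 uM

35.475 uM


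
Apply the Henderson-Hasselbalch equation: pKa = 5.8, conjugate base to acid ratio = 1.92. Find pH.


pH = pKa + log10([A-]/[HA])
pH = 5.8 + log10(1.92)
pH = 6.0833

6.0833


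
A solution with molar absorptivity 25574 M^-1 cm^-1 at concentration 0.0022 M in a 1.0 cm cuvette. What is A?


A = epsilon * c * l
A = 25574 * 0.0022 * 1.0
A = 56.2628

56.2628


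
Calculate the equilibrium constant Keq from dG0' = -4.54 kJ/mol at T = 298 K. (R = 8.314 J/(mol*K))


Keq = exp(-dG0 * 1000 / (R * T))
Keq = exp(-(-4.54) * 1000 / (8.314 * 298))
Keq = 6.2491

6.2491


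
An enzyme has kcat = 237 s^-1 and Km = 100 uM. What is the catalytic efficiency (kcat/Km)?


Catalytic efficiency = kcat / Km
= 237 / 100
= 2.37 uM^-1*s^-1

2.37 uM^-1*s^-1


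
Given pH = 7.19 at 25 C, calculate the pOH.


pOH = 14 - pH
pOH = 14 - 7.19
pOH = 6.81

6.81


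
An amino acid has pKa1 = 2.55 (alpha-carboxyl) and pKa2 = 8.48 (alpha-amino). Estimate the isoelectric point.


pI = (pKa1 + pKa2) / 2
pI = (2.55 + 8.48) / 2
pI = 5.515

5.515


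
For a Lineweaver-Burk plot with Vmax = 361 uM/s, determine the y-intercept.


y-intercept = 1/Vmax
= 1/361
= 0.0028 s/uM

0.0028 s/uM


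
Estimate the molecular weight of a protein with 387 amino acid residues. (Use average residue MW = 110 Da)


MW = n_residues * 110 Da
MW = 387 * 110
MW = 42570 Da

42570 Da


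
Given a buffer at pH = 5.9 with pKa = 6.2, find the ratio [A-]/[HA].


[A-]/[HA] = 10^(pH - pKa)
= 10^(5.9 - 6.2)
= 0.5012

0.5012


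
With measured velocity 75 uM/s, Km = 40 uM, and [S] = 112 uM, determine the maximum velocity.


Vmax = v * (Km + [S]) / [S]
Vmax = 75 * (40 + 112) / 112
Vmax = 101.7857 uM/s

101.7857 uM/s


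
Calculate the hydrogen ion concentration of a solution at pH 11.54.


[H+] = 10^(-pH)
[H+] = 10^(-11.54)
[H+] = 2.884e-12 M

2.884e-12 M


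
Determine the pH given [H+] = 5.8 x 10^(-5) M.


pH = -log10([H+])
pH = -log10(5.8 x 10^(-5))
pH = 4.2366

4.2366


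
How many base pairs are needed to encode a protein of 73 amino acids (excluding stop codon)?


Each amino acid = 1 codon = 3 bp
bp = 73 * 3 = 219 bp

219 bp


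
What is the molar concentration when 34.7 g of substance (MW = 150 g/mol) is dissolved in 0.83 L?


C = (mass / MW) / volume
C = (34.7 / 150) / 0.83
C = 0.2787 M

0.2787 M


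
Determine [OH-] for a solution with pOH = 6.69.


[OH-] = 10^(-pOH)
[OH-] = 10^(-6.69)
[OH-] = 2.042e-07 M

2.042e-07 M


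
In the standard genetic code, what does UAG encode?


Standard genetic code lookup.
Codon UAG -> Stop

Stop


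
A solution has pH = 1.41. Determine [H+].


[H+] = 10^(-pH)
[H+] = 10^(-1.41)
[H+] = 0.0389 M

0.0389 M


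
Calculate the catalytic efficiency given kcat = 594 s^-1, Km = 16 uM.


Catalytic efficiency = kcat / Km
= 594 / 16
= 37.125 uM^-1*s^-1

37.125 uM^-1*s^-1


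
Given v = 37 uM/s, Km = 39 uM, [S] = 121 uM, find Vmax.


Vmax = v * (Km + [S]) / [S]
Vmax = 37 * (39 + 121) / 121
Vmax = 48.9256 uM/s

48.9256 uM/s


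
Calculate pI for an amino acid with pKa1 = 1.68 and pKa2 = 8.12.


pI = (pKa1 + pKa2) / 2
pI = (1.68 + 8.12) / 2
pI = 4.9

4.9


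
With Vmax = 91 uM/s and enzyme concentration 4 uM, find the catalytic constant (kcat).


kcat = Vmax / [E]t
kcat = 91 / 4
kcat = 22.75 s^-1

22.75 s^-1


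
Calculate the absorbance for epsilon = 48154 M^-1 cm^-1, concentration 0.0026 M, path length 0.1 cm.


A = epsilon * c * l
A = 48154 * 0.0026 * 0.1
A = 12.52

12.52


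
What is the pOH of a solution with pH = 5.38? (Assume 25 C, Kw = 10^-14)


pOH = 14 - pH
pOH = 14 - 5.38
pOH = 8.62

8.62
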